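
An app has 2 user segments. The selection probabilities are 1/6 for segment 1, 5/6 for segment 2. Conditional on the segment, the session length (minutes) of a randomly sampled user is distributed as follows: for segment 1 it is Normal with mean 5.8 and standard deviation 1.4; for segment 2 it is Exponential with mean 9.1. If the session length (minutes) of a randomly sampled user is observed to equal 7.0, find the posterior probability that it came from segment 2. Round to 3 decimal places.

0.563

Likelihoods f(7.0 | ·): 1: 0.197354; 2: 0.0509197.
Posterior ∝ prior × likelihood. Numerator for 2: 0.833333·0.0509197 = 0.0424331.
Normalizing constant: 0.166667·0.197354 + 0.833333·0.0509197 = 0.0753254.
P(2 | observation) = 0.0424331 / 0.0753254 = 0.563331.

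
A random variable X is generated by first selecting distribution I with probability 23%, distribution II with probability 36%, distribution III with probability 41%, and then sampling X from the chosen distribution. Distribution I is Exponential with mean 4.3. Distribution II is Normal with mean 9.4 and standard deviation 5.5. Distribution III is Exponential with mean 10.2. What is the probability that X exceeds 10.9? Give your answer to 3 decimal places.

Conditional on each component, P(X > 10.9): I: 0.0792709; II: 0.392531; III: 0.34348.
By total probability, P(X > 10.9) = 0.23·0.0792709 + 0.36·0.392531 + 0.41·0.34348 = 0.30037.

0.300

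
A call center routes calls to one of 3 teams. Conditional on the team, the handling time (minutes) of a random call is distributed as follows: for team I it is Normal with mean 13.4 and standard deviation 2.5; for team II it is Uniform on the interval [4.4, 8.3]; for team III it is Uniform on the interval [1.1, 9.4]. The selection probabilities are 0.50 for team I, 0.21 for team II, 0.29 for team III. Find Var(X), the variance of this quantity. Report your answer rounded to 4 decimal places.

19.9797

Per component, I: μ=13.4, E[X²]=185.81; II: μ=6.35, E[X²]=41.59; III: μ=5.25, E[X²]=33.3033.
E[X] = 0.5·13.4 + 0.21·6.35 + 0.29·5.25 = 9.556.
E[X²] = 0.5·185.81 + 0.21·41.59 + 0.29·33.3033 = 111.297.
Var(X) = E[X²] − (E[X])² = 111.297 − 91.3171 = 19.9797.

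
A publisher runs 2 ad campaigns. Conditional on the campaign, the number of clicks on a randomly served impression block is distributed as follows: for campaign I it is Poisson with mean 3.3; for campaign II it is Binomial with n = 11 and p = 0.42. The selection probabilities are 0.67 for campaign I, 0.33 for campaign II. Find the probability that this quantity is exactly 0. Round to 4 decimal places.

Conditional on each campaign, P(X = 0): I: 0.0368832; II: 0.00249866.
By total probability, P(X = 0) = 0.67·0.0368832 + 0.33·0.00249866 = 0.0255363.

0.0255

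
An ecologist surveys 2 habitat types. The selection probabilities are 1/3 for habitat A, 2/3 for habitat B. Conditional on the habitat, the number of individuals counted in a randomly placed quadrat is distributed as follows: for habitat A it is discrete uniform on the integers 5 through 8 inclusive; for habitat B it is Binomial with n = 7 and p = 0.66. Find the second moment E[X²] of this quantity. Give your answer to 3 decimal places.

29.777

For each component E[X²] = Var + (mean)², giving A: 43.5; B: 22.9152.
Overall E[X²] = 0.333333·43.5 + 0.666667·22.9152 = 29.7768.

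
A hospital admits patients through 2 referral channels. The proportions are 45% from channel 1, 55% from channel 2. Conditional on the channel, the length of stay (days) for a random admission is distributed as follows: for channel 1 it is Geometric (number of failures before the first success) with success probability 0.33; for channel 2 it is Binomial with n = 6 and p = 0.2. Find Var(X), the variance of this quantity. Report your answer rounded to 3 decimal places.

Per component, 1: μ=2.0303, E[X²]=10.2746; 2: μ=1.2, E[X²]=2.4.
E[X] = 0.45·2.0303 + 0.55·1.2 = 1.57364.
E[X²] = 0.45·10.2746 + 0.55·2.4 = 5.94355.
Var(X) = E[X²] − (E[X])² = 5.94355 − 2.47633 = 3.46722.

3.467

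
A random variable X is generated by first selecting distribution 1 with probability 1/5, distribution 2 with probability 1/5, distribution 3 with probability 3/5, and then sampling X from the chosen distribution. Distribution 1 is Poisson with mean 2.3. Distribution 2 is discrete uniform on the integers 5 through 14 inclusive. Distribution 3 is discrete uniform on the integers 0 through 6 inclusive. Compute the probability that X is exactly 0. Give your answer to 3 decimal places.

Conditional on each component, P(X = 0): 1: 0.100259; 2: 0; 3: 0.142857.
By total probability, P(X = 0) = 0.2·0.100259 + 0.2·0 + 0.6·0.142857 = 0.105766.

0.106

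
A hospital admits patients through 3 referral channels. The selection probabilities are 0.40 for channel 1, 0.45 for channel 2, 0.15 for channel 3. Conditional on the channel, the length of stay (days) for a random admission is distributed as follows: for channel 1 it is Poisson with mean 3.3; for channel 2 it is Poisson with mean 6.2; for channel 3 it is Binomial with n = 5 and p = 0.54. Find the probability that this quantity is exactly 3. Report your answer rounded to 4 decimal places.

Conditional on each channel, P(X = 3): 1: 0.220912; 2: 0.0806117; 3: 0.333194.
By total probability, P(X = 3) = 0.4·0.220912 + 0.45·0.0806117 + 0.15·0.333194 = 0.174619.

0.1746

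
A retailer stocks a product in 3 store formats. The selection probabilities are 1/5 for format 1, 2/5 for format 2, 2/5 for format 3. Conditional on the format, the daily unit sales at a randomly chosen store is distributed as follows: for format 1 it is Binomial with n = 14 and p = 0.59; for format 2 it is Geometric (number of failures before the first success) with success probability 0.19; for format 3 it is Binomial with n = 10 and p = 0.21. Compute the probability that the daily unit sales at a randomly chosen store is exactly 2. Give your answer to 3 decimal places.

0.170

Conditional on each format, P(X = 2): 1: 0.000714746; 2: 0.124659; 3: 0.30107.
By total probability, P(X = 2) = 0.2·0.000714746 + 0.4·0.124659 + 0.4·0.30107 = 0.170435.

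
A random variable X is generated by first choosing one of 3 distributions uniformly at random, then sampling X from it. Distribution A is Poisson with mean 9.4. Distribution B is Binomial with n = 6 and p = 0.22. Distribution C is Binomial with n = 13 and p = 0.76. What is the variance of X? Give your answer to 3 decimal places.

Per component, A: μ=9.4, E[X²]=97.76; B: μ=1.32, E[X²]=2.772; C: μ=9.88, E[X²]=99.9856.
E[X] = 0.333333·9.4 + 0.333333·1.32 + 0.333333·9.88 = 6.86667.
E[X²] = 0.333333·97.76 + 0.333333·2.772 + 0.333333·99.9856 = 66.8392.
Var(X) = E[X²] − (E[X])² = 66.8392 − 47.1511 = 19.6881.

19.688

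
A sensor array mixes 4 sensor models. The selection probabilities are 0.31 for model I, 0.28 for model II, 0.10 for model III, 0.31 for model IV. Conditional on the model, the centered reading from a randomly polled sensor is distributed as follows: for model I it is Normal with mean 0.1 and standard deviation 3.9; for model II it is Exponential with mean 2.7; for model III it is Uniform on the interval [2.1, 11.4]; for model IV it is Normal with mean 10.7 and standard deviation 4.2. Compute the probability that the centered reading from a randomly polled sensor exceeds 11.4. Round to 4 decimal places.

0.1392

Conditional on each model, P(X > 11.4): I: 0.00188113; II: 0.014666; III: 0; IV: 0.433816.
By total probability, P(X > 11.4) = 0.31·0.00188113 + 0.28·0.014666 + 0.1·0 + 0.31·0.433816 = 0.139173.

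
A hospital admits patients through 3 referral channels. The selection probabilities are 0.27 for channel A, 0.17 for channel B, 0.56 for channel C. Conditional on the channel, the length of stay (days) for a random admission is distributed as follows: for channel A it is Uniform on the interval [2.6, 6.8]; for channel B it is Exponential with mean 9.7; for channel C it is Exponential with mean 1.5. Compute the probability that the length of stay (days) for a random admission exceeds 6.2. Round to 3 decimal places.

Conditional on each channel, P(X > 6.2): A: 0.142857; B: 0.527727; C: 0.0160294.
By total probability, P(X > 6.2) = 0.27·0.142857 + 0.17·0.527727 + 0.56·0.0160294 = 0.137262.

0.137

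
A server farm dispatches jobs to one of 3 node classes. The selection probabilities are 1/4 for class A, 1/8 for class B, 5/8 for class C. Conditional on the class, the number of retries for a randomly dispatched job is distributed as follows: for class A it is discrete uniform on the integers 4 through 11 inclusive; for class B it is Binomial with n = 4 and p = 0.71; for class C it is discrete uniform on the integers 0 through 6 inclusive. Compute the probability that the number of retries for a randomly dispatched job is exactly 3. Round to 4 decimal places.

Conditional on each class, P(X = 3): A: 0; B: 0.415177; C: 0.142857.
By total probability, P(X = 3) = 0.25·0 + 0.125·0.415177 + 0.625·0.142857 = 0.141183.

0.1412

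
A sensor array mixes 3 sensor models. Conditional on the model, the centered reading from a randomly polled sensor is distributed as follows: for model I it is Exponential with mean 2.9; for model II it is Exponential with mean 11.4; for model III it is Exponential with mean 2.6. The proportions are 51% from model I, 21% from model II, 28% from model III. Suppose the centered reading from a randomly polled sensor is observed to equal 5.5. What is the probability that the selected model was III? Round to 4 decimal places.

Likelihoods f(5.5 | ·): I: 0.0517535; II: 0.0541461; III: 0.0463796.
Posterior ∝ prior × likelihood. Numerator for III: 0.28·0.0463796 = 0.0129863.
Normalizing constant: 0.51·0.0517535 + 0.21·0.0541461 + 0.28·0.0463796 = 0.0507513.
P(III | observation) = 0.0129863 / 0.0507513 = 0.255881.

0.2559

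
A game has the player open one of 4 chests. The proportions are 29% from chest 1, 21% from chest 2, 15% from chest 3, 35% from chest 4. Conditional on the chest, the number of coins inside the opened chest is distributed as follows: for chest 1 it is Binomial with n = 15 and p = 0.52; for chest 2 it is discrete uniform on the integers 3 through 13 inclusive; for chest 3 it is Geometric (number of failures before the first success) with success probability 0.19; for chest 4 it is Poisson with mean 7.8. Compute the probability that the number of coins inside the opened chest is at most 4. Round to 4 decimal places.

Conditional on each chest, P(X ≤ 4): 1: 0.0429969; 2: 0.181818; 3: 0.651322; 4: 0.11167.
By total probability, P(X ≤ 4) = 0.29·0.0429969 + 0.21·0.181818 + 0.15·0.651322 + 0.35·0.11167 = 0.187434.

0.1874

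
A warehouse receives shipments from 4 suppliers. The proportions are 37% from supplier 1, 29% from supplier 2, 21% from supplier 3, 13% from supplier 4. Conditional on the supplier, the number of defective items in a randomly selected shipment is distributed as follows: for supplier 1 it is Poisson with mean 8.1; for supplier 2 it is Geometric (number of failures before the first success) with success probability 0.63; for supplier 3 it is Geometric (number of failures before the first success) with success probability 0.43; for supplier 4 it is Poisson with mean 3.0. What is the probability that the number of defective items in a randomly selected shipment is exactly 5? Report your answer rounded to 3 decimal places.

Conditional on each supplier, P(X = 5): 1: 0.088198; 2: 0.00436867; 3: 0.0258728; 4: 0.100819.
By total probability, P(X = 5) = 0.37·0.088198 + 0.29·0.00436867 + 0.21·0.0258728 + 0.13·0.100819 = 0.0524399.

0.052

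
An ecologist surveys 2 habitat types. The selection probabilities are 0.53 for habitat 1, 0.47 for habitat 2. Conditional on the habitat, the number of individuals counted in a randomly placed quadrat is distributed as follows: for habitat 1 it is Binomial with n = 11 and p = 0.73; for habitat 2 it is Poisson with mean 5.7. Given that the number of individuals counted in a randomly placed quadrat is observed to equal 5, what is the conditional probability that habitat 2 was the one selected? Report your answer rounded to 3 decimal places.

Likelihoods P(X=5 | ·): 1: 0.0371055; 2: 0.16777.
Posterior ∝ prior × likelihood. Numerator for 2: 0.47·0.16777 = 0.0788519.
Normalizing constant: 0.53·0.0371055 + 0.47·0.16777 = 0.0985179.
P(2 | observation) = 0.0788519 / 0.0985179 = 0.800382.

0.800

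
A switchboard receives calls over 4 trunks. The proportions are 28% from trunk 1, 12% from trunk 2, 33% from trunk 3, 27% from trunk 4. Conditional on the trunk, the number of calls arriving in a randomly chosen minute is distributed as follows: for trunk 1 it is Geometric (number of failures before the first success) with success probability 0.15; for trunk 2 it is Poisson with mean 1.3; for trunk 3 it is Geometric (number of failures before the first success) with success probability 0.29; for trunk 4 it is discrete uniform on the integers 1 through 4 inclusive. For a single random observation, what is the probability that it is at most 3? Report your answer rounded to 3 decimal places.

0.697

Conditional on each trunk, P(X ≤ 3): 1: 0.477994; 2: 0.956905; 3: 0.745883; 4: 0.75.
By total probability, P(X ≤ 3) = 0.28·0.477994 + 0.12·0.956905 + 0.33·0.745883 + 0.27·0.75 = 0.697308.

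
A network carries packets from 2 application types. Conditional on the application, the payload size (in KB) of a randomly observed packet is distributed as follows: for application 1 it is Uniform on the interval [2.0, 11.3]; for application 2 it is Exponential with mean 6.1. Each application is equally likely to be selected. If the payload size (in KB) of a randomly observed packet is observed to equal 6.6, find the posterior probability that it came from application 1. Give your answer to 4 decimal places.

Likelihoods f(6.6 | ·): 1: 0.107527; 2: 0.055562.
Posterior ∝ prior × likelihood. Numerator for 1: 0.5·0.107527 = 0.0537634.
Normalizing constant: 0.5·0.107527 + 0.5·0.055562 = 0.0815444.
P(1 | observation) = 0.0537634 / 0.0815444 = 0.659315.

0.6593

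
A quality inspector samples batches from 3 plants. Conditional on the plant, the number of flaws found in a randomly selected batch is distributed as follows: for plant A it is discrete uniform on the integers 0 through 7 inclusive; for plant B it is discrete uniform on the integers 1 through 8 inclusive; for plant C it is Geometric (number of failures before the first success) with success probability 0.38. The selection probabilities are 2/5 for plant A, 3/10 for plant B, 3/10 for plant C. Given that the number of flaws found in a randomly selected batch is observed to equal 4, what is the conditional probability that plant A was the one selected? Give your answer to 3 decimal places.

0.479

Likelihoods P(X=4 | ·): A: 0.125; B: 0.125; C: 0.0561501.
Posterior ∝ prior × likelihood. Numerator for A: 0.4·0.125 = 0.05.
Normalizing constant: 0.4·0.125 + 0.3·0.125 + 0.3·0.0561501 = 0.104345.
P(A | observation) = 0.05 / 0.104345 = 0.47918.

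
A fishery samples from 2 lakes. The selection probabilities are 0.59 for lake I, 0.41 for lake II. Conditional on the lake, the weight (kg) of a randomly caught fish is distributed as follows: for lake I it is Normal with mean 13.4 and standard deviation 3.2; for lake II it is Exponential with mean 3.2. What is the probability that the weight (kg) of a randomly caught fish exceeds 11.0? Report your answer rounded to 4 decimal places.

Conditional on each lake, P(X > 11.0): I: 0.773373; II: 0.0321449.
By total probability, P(X > 11.0) = 0.59·0.773373 + 0.41·0.0321449 = 0.469469.

0.4695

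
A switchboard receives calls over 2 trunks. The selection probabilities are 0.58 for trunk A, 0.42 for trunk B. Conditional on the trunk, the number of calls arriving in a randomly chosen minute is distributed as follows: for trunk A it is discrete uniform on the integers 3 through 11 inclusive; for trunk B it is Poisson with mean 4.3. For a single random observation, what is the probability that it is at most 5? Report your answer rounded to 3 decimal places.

Conditional on each trunk, P(X ≤ 5): A: 0.333333; B: 0.736663.
By total probability, P(X ≤ 5) = 0.58·0.333333 + 0.42·0.736663 = 0.502732.

0.503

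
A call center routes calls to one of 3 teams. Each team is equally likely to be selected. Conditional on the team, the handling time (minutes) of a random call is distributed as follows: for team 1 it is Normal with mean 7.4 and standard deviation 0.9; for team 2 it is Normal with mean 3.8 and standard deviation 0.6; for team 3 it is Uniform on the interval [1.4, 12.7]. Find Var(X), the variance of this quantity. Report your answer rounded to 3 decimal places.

6.564

Per component, 1: μ=7.4, E[X²]=55.57; 2: μ=3.8, E[X²]=14.8; 3: μ=7.05, E[X²]=60.3433.
E[X] = 0.333333·7.4 + 0.333333·3.8 + 0.333333·7.05 = 6.08333.
E[X²] = 0.333333·55.57 + 0.333333·14.8 + 0.333333·60.3433 = 43.5711.
Var(X) = E[X²] − (E[X])² = 43.5711 − 37.0069 = 6.56417.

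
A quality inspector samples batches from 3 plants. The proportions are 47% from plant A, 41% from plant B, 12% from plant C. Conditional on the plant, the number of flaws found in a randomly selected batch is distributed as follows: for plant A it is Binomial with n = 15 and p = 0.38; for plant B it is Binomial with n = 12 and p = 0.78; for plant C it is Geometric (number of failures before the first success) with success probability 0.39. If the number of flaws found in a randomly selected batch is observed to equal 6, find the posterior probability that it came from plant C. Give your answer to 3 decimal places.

Likelihoods P(X=6 | ·): A: 0.204; B: 0.0235926; C: 0.0200929.
Posterior ∝ prior × likelihood. Numerator for C: 0.12·0.0200929 = 0.00241115.
Normalizing constant: 0.47·0.204 + 0.41·0.0235926 + 0.12·0.0200929 = 0.107964.
P(C | observation) = 0.00241115 / 0.107964 = 0.0223329.

0.022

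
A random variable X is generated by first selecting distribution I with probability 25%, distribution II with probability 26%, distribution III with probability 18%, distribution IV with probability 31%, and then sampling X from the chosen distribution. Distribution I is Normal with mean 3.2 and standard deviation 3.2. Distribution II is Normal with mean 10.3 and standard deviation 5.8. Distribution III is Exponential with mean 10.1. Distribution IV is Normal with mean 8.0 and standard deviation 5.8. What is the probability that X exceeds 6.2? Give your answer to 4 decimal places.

Conditional on each component, P(X > 6.2): I: 0.174251; II: 0.760185; III: 0.541257; IV: 0.621851.
By total probability, P(X > 6.2) = 0.25·0.174251 + 0.26·0.760185 + 0.18·0.541257 + 0.31·0.621851 = 0.531411.

0.5314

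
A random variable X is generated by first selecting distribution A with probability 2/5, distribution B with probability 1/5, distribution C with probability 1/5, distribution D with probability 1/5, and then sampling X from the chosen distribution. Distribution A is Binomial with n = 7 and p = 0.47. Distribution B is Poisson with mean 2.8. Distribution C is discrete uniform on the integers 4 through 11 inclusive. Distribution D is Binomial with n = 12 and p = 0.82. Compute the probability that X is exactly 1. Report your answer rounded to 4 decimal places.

Conditional on each component, P(X = 1): A: 0.0729207; B: 0.170268; C: 0; D: 6.32401e-08.
By total probability, P(X = 1) = 0.4·0.0729207 + 0.2·0.170268 + 0.2·0 + 0.2·6.32401e-08 = 0.0632219.

0.0632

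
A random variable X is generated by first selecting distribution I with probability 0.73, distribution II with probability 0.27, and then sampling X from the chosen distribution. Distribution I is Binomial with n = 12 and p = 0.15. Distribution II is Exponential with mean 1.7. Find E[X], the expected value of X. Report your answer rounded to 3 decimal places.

Component means — I: 1.8; II: 1.7.
E[X] = 0.73·1.8 + 0.27·1.7 = 1.773.

1.773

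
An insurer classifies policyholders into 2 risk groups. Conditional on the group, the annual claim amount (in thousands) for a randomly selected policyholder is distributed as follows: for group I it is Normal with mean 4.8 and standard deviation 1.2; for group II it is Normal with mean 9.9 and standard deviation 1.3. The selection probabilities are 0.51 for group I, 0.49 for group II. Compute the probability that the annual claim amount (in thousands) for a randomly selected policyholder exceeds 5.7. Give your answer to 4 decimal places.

0.6053

Conditional on each group, P(X > 5.7): I: 0.226627; II: 0.999383.
By total probability, P(X > 5.7) = 0.51·0.226627 + 0.49·0.999383 = 0.605277.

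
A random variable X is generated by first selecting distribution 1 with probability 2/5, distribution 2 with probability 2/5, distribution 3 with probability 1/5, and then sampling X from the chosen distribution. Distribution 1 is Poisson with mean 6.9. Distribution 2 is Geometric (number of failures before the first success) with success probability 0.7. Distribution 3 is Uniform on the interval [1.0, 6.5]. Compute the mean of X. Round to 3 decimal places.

3.681

Component means — 1: 6.9; 2: 0.428571; 3: 3.75.
E[X] = 0.4·6.9 + 0.4·0.428571 + 0.2·3.75 = 3.68143.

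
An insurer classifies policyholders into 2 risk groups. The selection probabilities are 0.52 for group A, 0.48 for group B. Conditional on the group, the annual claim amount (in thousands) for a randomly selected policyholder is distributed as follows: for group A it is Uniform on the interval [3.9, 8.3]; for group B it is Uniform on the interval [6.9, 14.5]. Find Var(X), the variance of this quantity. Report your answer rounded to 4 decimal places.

8.4309

Per component, A: μ=6.1, E[X²]=38.8233; B: μ=10.7, E[X²]=119.303.
E[X] = 0.52·6.1 + 0.48·10.7 = 8.308.
E[X²] = 0.52·38.8233 + 0.48·119.303 = 77.4537.
Var(X) = E[X²] − (E[X])² = 77.4537 − 69.0229 = 8.43087.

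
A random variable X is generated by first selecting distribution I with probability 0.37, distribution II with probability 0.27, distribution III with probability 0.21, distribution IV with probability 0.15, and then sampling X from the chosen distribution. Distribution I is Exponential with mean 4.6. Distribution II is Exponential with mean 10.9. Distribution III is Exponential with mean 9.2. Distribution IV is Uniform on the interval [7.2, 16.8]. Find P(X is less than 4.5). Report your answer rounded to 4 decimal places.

0.4035

Conditional on each component, P(X < 4.5): I: 0.624036; II: 0.338235; III: 0.386841; IV: 0.
By total probability, P(X < 4.5) = 0.37·0.624036 + 0.27·0.338235 + 0.21·0.386841 + 0.15·0 = 0.403453.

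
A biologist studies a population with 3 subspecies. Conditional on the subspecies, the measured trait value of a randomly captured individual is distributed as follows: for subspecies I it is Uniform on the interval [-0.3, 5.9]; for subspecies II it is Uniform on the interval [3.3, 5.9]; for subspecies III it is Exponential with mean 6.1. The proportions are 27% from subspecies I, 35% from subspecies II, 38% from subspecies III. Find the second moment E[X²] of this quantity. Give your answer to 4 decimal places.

For each component E[X²] = Var + (mean)², giving I: 11.0433; II: 21.7233; III: 74.42.
Overall E[X²] = 0.27·11.0433 + 0.35·21.7233 + 0.38·74.42 = 38.8645.

38.8645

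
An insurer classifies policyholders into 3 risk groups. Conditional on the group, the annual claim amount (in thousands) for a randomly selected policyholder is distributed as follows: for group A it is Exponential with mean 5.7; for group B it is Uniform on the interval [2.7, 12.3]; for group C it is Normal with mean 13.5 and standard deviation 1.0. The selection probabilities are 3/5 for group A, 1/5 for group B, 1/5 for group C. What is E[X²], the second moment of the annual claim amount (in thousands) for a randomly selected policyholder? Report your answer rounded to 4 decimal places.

For each component E[X²] = Var + (mean)², giving A: 64.98; B: 63.93; C: 183.25.
Overall E[X²] = 0.6·64.98 + 0.2·63.93 + 0.2·183.25 = 88.424.

88.4240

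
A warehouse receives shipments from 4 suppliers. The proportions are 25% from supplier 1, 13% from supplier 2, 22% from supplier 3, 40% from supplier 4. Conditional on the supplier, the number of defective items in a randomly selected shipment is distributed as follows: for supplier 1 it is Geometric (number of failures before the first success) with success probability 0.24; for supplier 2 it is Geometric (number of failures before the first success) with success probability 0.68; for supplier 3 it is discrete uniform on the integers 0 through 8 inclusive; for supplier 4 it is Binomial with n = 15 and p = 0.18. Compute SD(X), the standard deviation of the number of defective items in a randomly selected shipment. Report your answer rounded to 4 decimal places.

2.6078

Per component, 1: μ=3.16667, E[X²]=23.2222; 2: μ=0.470588, E[X²]=0.913495; 3: μ=4, E[X²]=22.6667; 4: μ=2.7, E[X²]=9.504.
E[X] = 0.25·3.16667 + 0.13·0.470588 + 0.22·4 + 0.4·2.7 = 2.81284.
E[X²] = 0.25·23.2222 + 0.13·0.913495 + 0.22·22.6667 + 0.4·9.504 = 14.7126.
Var(X) = E[X²] − (E[X])² = 14.7126 − 7.91209 = 6.80049.
SD(X) = √6.80049 = 2.60777.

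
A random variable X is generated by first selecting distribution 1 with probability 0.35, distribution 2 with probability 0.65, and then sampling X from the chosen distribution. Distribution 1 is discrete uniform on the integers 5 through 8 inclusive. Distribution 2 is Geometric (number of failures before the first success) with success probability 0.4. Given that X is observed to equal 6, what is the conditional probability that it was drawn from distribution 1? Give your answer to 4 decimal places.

Likelihoods P(X=6 | ·): 1: 0.25; 2: 0.0186624.
Posterior ∝ prior × likelihood. Numerator for 1: 0.35·0.25 = 0.0875.
Normalizing constant: 0.35·0.25 + 0.65·0.0186624 = 0.0996306.
P(1 | observation) = 0.0875 / 0.0996306 = 0.878245.

0.8782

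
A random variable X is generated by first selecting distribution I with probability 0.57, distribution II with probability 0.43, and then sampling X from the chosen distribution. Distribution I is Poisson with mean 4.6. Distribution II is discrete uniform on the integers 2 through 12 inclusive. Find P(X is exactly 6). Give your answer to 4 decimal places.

Conditional on each component, P(X = 6): I: 0.13227; II: 0.0909091.
By total probability, P(X = 6) = 0.57·0.13227 + 0.43·0.0909091 = 0.114485.

0.1145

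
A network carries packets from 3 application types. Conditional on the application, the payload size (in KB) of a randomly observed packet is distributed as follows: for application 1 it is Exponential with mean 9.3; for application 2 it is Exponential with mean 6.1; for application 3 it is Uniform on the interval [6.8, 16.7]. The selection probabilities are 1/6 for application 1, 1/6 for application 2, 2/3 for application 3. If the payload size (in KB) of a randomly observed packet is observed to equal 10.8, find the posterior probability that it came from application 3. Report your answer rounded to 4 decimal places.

Likelihoods f(10.8 | ·): 1: 0.0336647; 2: 0.0279097; 3: 0.10101.
Posterior ∝ prior × likelihood. Numerator for 3: 0.666667·0.10101 = 0.0673401.
Normalizing constant: 0.166667·0.0336647 + 0.166667·0.0279097 + 0.666667·0.10101 = 0.0776025.
P(3 | observation) = 0.0673401 / 0.0776025 = 0.867757.

0.8678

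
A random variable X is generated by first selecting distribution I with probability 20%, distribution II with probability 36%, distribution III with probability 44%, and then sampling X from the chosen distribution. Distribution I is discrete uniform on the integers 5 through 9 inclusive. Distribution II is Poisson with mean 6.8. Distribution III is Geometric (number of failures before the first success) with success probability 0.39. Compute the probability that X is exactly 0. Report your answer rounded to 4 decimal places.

0.1720

Conditional on each component, P(X = 0): I: 0; II: 0.00111378; III: 0.39.
By total probability, P(X = 0) = 0.2·0 + 0.36·0.00111378 + 0.44·0.39 = 0.172001.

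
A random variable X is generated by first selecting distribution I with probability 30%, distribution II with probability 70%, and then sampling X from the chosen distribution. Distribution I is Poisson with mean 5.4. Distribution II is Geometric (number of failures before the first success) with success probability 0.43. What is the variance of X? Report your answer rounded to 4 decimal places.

7.2641

Per component, I: μ=5.4, E[X²]=34.56; II: μ=1.32558, E[X²]=4.83991.
E[X] = 0.3·5.4 + 0.7·1.32558 = 2.54791.
E[X²] = 0.3·34.56 + 0.7·4.83991 = 13.7559.
Var(X) = E[X²] − (E[X])² = 13.7559 − 6.49183 = 7.26411.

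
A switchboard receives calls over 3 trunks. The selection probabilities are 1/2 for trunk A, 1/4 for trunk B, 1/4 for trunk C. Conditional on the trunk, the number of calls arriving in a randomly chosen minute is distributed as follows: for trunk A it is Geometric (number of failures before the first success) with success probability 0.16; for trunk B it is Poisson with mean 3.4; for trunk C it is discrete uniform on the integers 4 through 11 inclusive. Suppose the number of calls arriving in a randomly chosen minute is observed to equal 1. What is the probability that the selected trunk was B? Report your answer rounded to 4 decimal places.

Likelihoods P(X=1 | ·): A: 0.1344; B: 0.113469; C: 0.
Posterior ∝ prior × likelihood. Numerator for B: 0.25·0.113469 = 0.0283673.
Normalizing constant: 0.5·0.1344 + 0.25·0.113469 + 0.25·0 = 0.0955673.
P(B | observation) = 0.0283673 / 0.0955673 = 0.29683.

0.2968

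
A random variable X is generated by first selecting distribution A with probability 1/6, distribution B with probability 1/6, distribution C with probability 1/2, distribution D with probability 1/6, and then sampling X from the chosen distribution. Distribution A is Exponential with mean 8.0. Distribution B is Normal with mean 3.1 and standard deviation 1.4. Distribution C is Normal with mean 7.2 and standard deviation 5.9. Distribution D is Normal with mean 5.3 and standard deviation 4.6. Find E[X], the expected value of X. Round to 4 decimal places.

6.3333

Component means — A: 8; B: 3.1; C: 7.2; D: 5.3.
E[X] = 0.166667·8 + 0.166667·3.1 + 0.5·7.2 + 0.166667·5.3 = 6.33333.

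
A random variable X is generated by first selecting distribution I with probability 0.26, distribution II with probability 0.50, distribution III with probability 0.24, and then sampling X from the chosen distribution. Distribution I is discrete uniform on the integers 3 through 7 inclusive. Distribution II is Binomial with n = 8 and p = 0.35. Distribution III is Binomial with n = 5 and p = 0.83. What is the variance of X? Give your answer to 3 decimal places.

Per component, I: μ=5, E[X²]=27; II: μ=2.8, E[X²]=9.66; III: μ=4.15, E[X²]=17.928.
E[X] = 0.26·5 + 0.5·2.8 + 0.24·4.15 = 3.696.
E[X²] = 0.26·27 + 0.5·9.66 + 0.24·17.928 = 16.1527.
Var(X) = E[X²] − (E[X])² = 16.1527 − 13.6604 = 2.4923.

2.492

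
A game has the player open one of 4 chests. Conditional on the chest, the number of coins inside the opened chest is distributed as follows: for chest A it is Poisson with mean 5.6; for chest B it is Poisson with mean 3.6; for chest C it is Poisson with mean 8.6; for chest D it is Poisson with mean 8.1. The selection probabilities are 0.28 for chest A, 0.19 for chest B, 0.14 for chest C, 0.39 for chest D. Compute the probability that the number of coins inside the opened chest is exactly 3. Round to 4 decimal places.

0.0839

Conditional on each chest, P(X = 3): A: 0.108234; B: 0.212469; C: 0.0195169; D: 0.0268855.
By total probability, P(X = 3) = 0.28·0.108234 + 0.19·0.212469 + 0.14·0.0195169 + 0.39·0.0268855 = 0.0838924.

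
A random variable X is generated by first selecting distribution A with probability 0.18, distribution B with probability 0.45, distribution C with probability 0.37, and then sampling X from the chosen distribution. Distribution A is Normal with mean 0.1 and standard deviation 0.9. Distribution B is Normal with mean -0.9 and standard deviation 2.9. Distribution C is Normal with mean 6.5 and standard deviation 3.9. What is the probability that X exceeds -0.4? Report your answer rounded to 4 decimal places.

0.6779

Conditional on each component, P(X > -0.4): A: 0.710743; B: 0.431556; C: 0.961572.
By total probability, P(X > -0.4) = 0.18·0.710743 + 0.45·0.431556 + 0.37·0.961572 = 0.677916.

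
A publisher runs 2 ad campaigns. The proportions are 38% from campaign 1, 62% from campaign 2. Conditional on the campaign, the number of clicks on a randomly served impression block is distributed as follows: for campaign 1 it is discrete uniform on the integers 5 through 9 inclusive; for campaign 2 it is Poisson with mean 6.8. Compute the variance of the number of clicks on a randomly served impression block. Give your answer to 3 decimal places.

4.985

Per component, 1: μ=7, E[X²]=51; 2: μ=6.8, E[X²]=53.04.
E[X] = 0.38·7 + 0.62·6.8 = 6.876.
E[X²] = 0.38·51 + 0.62·53.04 = 52.2648.
Var(X) = E[X²] − (E[X])² = 52.2648 − 47.2794 = 4.98542.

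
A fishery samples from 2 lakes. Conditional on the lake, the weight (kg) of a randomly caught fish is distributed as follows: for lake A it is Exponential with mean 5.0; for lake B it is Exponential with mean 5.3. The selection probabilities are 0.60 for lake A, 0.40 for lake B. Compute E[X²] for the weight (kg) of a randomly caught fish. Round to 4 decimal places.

For each component E[X²] = Var + (mean)², giving A: 50; B: 56.18.
Overall E[X²] = 0.6·50 + 0.4·56.18 = 52.472.

52.4720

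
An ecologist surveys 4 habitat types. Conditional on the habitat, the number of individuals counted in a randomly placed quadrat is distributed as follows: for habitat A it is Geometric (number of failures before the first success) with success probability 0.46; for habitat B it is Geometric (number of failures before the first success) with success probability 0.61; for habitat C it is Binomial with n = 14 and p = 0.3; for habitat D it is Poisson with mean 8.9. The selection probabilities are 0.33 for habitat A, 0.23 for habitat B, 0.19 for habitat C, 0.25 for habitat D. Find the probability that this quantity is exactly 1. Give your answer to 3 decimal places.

Conditional on each habitat, P(X = 1): A: 0.2484; B: 0.2379; C: 0.0406934; D: 0.00121386.
By total probability, P(X = 1) = 0.33·0.2484 + 0.23·0.2379 + 0.19·0.0406934 + 0.25·0.00121386 = 0.144724.

0.145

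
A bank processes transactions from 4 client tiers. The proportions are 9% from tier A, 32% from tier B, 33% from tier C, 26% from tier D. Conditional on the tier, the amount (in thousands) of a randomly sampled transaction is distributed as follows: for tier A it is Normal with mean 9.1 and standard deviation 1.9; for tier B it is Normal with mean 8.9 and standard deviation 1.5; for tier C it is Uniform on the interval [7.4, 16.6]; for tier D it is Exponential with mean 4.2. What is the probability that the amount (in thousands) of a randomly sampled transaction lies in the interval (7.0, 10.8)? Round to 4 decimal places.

Conditional on each tier, P(7.0 < X < 10.8): A: 0.680013; B: 0.794725; C: 0.369565; D: 0.112449.
By total probability, P(7.0 < X < 10.8) = 0.09·0.680013 + 0.32·0.794725 + 0.33·0.369565 + 0.26·0.112449 = 0.466707.

0.4667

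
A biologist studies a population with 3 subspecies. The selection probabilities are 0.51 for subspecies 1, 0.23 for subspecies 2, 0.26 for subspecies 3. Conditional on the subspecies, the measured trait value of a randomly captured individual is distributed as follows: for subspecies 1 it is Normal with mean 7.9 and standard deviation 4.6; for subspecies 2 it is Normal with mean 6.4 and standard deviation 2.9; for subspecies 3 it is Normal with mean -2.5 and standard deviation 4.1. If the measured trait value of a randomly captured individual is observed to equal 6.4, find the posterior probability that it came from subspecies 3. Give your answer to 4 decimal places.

Likelihoods f(6.4 | ·): 1: 0.0822361; 2: 0.137566; 3: 0.00922384.
Posterior ∝ prior × likelihood. Numerator for 3: 0.26·0.00922384 = 0.0023982.
Normalizing constant: 0.51·0.0822361 + 0.23·0.137566 + 0.26·0.00922384 = 0.0759788.
P(3 | observation) = 0.0023982 / 0.0759788 = 0.031564.

0.0316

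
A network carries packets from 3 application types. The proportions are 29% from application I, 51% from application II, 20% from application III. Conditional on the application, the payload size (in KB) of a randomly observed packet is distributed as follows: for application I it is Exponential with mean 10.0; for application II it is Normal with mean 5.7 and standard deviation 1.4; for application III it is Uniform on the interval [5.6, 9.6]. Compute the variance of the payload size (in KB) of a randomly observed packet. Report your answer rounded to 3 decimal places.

Per component, I: μ=10, E[X²]=200; II: μ=5.7, E[X²]=34.45; III: μ=7.6, E[X²]=59.0933.
E[X] = 0.29·10 + 0.51·5.7 + 0.2·7.6 = 7.327.
E[X²] = 0.29·200 + 0.51·34.45 + 0.2·59.0933 = 87.3882.
Var(X) = E[X²] − (E[X])² = 87.3882 − 53.6849 = 33.7032.

33.703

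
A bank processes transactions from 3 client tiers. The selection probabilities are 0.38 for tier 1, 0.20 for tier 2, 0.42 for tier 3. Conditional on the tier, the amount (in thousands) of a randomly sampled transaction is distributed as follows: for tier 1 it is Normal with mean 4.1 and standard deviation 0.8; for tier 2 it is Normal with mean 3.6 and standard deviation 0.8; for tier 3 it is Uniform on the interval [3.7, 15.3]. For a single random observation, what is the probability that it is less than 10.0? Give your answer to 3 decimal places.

Conditional on each tier, P(X < 10.0): 1: 1; 2: 1; 3: 0.543103.
By total probability, P(X < 10.0) = 0.38·1 + 0.2·1 + 0.42·0.543103 = 0.808103.

0.808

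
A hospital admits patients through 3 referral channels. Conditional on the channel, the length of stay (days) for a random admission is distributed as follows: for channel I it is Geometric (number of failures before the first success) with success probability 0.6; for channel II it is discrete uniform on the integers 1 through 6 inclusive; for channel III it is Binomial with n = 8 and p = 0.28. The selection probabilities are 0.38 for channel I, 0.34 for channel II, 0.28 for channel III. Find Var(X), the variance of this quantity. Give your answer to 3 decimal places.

3.317

Per component, I: μ=0.666667, E[X²]=1.55556; II: μ=3.5, E[X²]=15.1667; III: μ=2.24, E[X²]=6.6304.
E[X] = 0.38·0.666667 + 0.34·3.5 + 0.28·2.24 = 2.07053.
E[X²] = 0.38·1.55556 + 0.34·15.1667 + 0.28·6.6304 = 7.60429.
Var(X) = E[X²] − (E[X])² = 7.60429 − 4.28711 = 3.31718.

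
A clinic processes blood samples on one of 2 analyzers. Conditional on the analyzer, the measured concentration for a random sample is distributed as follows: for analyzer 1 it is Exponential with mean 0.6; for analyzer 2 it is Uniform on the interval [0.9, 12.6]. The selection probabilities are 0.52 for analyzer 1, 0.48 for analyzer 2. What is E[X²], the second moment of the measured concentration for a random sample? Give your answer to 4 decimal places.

For each component E[X²] = Var + (mean)², giving 1: 0.72; 2: 56.97.
Overall E[X²] = 0.52·0.72 + 0.48·56.97 = 27.72.

27.7200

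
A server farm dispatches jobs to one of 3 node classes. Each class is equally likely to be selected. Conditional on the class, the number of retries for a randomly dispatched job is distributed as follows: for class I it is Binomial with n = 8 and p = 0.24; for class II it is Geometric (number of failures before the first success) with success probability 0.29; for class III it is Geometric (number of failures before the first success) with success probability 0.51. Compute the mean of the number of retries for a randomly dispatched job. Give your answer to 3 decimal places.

1.776

Component means — I: 1.92; II: 2.44828; III: 0.960784.
E[X] = 0.333333·1.92 + 0.333333·2.44828 + 0.333333·0.960784 = 1.77635.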